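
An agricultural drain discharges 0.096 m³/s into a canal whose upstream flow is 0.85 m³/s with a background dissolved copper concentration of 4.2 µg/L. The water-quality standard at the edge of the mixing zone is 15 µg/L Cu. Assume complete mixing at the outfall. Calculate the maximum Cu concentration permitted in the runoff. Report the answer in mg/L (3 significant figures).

0.111 mg/L

4.2 µg/L = 0.0042 mg/L.
15 µg/L = 0.015 mg/L.
Mass balance: 0.015·0.946 = 0.096·Cₑ + 0.85·0.0042.
Cₑ = (0.01419 − 0.00357) / 0.096 = 0.1106 mg/L.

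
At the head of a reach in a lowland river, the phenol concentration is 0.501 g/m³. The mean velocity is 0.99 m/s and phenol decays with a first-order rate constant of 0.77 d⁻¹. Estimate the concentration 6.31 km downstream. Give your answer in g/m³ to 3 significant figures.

0.473 g/m³

Travel time t = 6.31 km / 0.99 m/s = 6310/0.99 = 6374 s = 0.07377 d.
First-order decay: C = 0.501·exp(−0.77·0.07377) = 0.501·0.9448 = 0.4733 g/m³.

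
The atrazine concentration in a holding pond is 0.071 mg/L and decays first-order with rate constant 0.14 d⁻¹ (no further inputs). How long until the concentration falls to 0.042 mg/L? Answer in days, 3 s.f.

3.75 d

t = ln(C₀/C)/k = ln(0.071/0.042)/0.14 = 0.525/0.14 = 3.75 d.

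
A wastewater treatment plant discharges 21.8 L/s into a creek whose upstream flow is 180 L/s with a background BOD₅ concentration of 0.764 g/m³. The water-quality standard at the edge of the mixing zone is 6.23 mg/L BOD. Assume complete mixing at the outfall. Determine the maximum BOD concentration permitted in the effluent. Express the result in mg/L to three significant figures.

51.4 mg/L

21.8 L/s = 0.0218 m³/s.
180 L/s = 0.18 m³/s.
Mass balance: 6.23·0.2018 = 0.0218·Cₑ + 0.18·0.764.
Cₑ = (1.257 − 0.1375) / 0.0218 = 51.36 mg/L.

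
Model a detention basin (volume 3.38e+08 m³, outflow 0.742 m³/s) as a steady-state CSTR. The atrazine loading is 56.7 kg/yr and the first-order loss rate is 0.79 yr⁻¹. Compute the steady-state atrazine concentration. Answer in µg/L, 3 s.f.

Outflow Q = 0.742 m³/s × 3.156e+07 s/yr = 2.342e+07 m³/yr.
Steady-state CSTR mass balance: W = Q·C + k·V·C, so C = W/(Q + kV).
Q + kV = 2.342e+07 + 0.79·3.38e+08 = 2.904e+08 m³/yr.
C = 56.7/2.904e+08 = 1.952e-07 kg/m³ = 0.0001952 mg/L = 0.1952 µg/L.

0.195 µg/L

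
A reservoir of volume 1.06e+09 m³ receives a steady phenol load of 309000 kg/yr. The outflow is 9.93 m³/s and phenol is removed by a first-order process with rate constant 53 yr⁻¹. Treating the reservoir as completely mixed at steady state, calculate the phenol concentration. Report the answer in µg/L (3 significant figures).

5.47 µg/L

Outflow Q = 9.93 m³/s × 3.156e+07 s/yr = 3.134e+08 m³/yr.
Steady-state CSTR mass balance: W = Q·C + k·V·C, so C = W/(Q + kV).
Q + kV = 3.134e+08 + 53·1.06e+09 = 5.649e+10 m³/yr.
C = 309000/5.649e+10 = 5.47e-06 kg/m³ = 0.00547 mg/L = 5.47 µg/L.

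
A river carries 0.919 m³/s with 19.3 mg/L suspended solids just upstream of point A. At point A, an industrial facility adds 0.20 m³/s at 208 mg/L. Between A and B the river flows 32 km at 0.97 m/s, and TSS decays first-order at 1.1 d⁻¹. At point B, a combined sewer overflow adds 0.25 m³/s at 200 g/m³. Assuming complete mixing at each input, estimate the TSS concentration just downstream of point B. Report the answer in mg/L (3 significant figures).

65.0 mg/L

After input A: C = (0.919·19.3 + 0.2·208) / 1.119 = 53.03 mg/L.
Over the 32 km reach to input B (t = 3.299e+04 s = 0.3818 d), decay gives C = 53.03·exp(−1.1·0.3818) = 34.84 mg/L.
After input B: C = (1.119·34.84 + 0.25·200) / 1.369 = 65 mg/L.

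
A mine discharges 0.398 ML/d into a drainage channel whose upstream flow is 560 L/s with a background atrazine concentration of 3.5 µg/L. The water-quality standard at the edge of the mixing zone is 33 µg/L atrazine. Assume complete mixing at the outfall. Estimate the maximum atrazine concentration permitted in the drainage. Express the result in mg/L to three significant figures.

3.62 mg/L

0.398 ML/d = 0.004606 m³/s.
560 L/s = 0.56 m³/s.
3.5 µg/L = 0.0035 mg/L.
33 µg/L = 0.033 mg/L.
Mass balance: 0.033·0.5646 = 0.004606·Cₑ + 0.56·0.0035.
Cₑ = (0.01863 − 0.00196) / 0.004606 = 3.619 mg/L.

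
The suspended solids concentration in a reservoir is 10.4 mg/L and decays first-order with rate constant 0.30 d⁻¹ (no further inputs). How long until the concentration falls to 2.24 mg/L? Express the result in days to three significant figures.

5.12 d

t = ln(C₀/C)/k = ln(10.4/2.24)/0.30 = 1.535/0.30 = 5.118 d.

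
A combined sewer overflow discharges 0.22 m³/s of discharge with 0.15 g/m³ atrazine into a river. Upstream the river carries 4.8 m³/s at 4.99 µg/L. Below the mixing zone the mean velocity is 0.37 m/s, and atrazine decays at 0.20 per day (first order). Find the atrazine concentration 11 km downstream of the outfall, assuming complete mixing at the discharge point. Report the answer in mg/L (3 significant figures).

4.99 µg/L = 0.00499 mg/L.
After complete mixing, C₀ = (0.22·0.15 + 4.8·0.00499) / 5.02 = 0.01135 mg/L.
Travel time t = 1.1e+04 m / 0.37 m/s = 2.973e+04 s = 0.3441 d.
C = 0.01135·exp(−0.20·0.3441) = 0.01135·0.9335 = 0.01059 mg/L.

0.0106 mg/L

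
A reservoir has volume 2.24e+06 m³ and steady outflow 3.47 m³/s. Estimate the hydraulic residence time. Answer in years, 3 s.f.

0.0205 yr

Q = 3.47 m³/s × 3.156e+07 s/yr = 1.095e+08 m³/yr.
Hydraulic residence time τ = V/Q = 2.24e+06/1.095e+08 = 0.02046 yr.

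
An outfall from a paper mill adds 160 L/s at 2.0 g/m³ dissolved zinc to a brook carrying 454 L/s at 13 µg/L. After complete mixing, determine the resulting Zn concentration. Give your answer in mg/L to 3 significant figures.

0.531 mg/L

160 L/s = 0.16 m³/s.
454 L/s = 0.454 m³/s.
13 µg/L = 0.013 mg/L.
Flow-weighted mixing gives C = (0.16·2 + 0.454·0.013) / (0.16 + 0.454) = 0.3259/0.614 = 0.5308 mg/L.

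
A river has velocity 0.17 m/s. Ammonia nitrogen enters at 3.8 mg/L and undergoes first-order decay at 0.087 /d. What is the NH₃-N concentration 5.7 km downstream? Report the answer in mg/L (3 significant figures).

Travel time t = 5.7 km / 0.17 m/s = 5700/0.17 = 3.353e+04 s = 0.3881 d.
First-order decay: C = 3.8·exp(−0.087·0.3881) = 3.8·0.9668 = 3.674 mg/L.

3.67 mg/L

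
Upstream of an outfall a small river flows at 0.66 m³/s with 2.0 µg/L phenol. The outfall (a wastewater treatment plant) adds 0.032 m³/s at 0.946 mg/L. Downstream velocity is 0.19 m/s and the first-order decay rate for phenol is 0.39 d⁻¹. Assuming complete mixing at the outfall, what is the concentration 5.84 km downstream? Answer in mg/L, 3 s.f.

0.0397 mg/L

2.0 µg/L = 0.002 mg/L.
After complete mixing, C₀ = (0.032·0.946 + 0.66·0.002) / 0.692 = 0.04565 mg/L.
Travel time t = 5840 m / 0.19 m/s = 3.074e+04 s = 0.3558 d.
C = 0.04565·exp(−0.39·0.3558) = 0.04565·0.8705 = 0.03974 mg/L.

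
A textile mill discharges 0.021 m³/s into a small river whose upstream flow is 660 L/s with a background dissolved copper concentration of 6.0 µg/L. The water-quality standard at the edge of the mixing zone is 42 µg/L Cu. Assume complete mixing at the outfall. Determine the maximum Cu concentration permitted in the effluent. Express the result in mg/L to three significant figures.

1.17 mg/L

660 L/s = 0.66 m³/s.
6.0 µg/L = 0.006 mg/L.
42 µg/L = 0.042 mg/L.
Mass balance: 0.042·0.681 = 0.021·Cₑ + 0.66·0.006.
Cₑ = (0.0286 − 0.00396) / 0.021 = 1.173 mg/L.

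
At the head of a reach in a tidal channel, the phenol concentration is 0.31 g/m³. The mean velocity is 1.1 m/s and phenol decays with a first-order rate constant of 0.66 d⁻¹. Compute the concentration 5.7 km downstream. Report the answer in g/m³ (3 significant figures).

0.298 g/m³

Travel time t = 5.7 km / 1.1 m/s = 5700/1.1 = 5182 s = 0.05997 d.
First-order decay: C = 0.31·exp(−0.66·0.05997) = 0.31·0.9612 = 0.298 g/m³.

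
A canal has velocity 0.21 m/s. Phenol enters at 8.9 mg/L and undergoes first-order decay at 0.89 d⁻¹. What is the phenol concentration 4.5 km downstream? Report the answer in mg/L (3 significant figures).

7.14 mg/L

Travel time t = 4.5 km / 0.21 m/s = 4500/0.21 = 2.143e+04 s = 0.248 d.
First-order decay: C = 8.9·exp(−0.89·0.248) = 8.9·0.8019 = 7.137 mg/L.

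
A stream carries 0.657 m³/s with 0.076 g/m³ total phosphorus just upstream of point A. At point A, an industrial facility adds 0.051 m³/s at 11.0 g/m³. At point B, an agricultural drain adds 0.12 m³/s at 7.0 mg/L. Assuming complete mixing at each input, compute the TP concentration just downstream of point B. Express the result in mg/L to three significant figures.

1.75 mg/L

After input A: C = (0.657·0.076 + 0.051·11) / 0.708 = 0.8629 mg/L.
After input B: C = (0.708·0.8629 + 0.12·7) / 0.828 = 1.752 mg/L.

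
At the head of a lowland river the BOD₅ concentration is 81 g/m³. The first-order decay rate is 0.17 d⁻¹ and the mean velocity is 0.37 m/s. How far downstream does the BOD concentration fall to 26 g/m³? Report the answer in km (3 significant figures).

214 km

From C = C₀·e^(−kt), t = ln(C₀/C)/k = ln(81/26)/0.17 = 1.136/0.17 = 6.684 d.
Distance = v·t = 0.37 m/s × 5.775e+05 s = 2.137e+05 m = 213.7 km.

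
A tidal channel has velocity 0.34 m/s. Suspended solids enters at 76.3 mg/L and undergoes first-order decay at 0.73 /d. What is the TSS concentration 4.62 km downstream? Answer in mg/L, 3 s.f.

Travel time t = 4.62 km / 0.34 m/s = 4620/0.34 = 1.359e+04 s = 0.1573 d.
First-order decay: C = 76.3·exp(−0.73·0.1573) = 76.3·0.8915 = 68.02 mg/L.

68.0 mg/L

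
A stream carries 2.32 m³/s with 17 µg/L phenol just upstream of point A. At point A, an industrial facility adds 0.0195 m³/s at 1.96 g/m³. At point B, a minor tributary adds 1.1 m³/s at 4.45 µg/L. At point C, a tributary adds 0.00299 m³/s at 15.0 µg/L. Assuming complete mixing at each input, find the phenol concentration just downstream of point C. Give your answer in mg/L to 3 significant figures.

17 µg/L = 0.017 mg/L.
After input A: C = (2.32·0.017 + 0.0195·1.96) / 2.339 = 0.0332 mg/L.
4.45 µg/L = 0.00445 mg/L.
After input B: C = (2.339·0.0332 + 1.1·0.00445) / 3.439 = 0.024 mg/L.
15.0 µg/L = 0.015 mg/L.
After input C: C = (3.439·0.024 + 0.00299·0.015) / 3.442 = 0.02399 mg/L.

0.0240 mg/L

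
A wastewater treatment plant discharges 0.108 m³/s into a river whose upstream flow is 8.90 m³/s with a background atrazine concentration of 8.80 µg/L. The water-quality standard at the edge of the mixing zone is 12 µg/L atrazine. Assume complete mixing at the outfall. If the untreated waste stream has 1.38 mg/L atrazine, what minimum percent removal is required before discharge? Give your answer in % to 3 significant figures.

80.0 %

8.80 µg/L = 0.0088 mg/L.
12 µg/L = 0.012 mg/L.
Mass balance: 0.012·9.008 = 0.108·Cₑ + 8.9·0.0088.
Cₑ = (0.1081 − 0.07832) / 0.108 = 0.2757 mg/L.
Required removal = 1 − 0.2757/1.38 = 80.02 %.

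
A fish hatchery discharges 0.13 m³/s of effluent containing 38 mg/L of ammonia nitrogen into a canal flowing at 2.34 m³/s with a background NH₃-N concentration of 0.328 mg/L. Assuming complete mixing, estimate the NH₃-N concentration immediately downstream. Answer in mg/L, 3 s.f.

Flow-weighted mixing gives C = (0.13·38 + 2.34·0.328) / (0.13 + 2.34) = 5.708/2.47 = 2.311 mg/L.

2.31 mg/L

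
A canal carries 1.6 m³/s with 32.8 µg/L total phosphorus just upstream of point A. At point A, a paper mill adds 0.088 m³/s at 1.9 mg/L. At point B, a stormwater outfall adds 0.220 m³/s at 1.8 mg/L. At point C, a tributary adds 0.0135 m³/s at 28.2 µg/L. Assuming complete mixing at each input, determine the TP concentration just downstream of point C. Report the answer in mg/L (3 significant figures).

0.321 mg/L

32.8 µg/L = 0.0328 mg/L.
After input A: C = (1.6·0.0328 + 0.088·1.9) / 1.688 = 0.1301 mg/L.
After input B: C = (1.688·0.1301 + 0.22·1.8) / 1.908 = 0.3227 mg/L.
28.2 µg/L = 0.0282 mg/L.
After input C: C = (1.908·0.3227 + 0.0135·0.0282) / 1.922 = 0.3206 mg/L.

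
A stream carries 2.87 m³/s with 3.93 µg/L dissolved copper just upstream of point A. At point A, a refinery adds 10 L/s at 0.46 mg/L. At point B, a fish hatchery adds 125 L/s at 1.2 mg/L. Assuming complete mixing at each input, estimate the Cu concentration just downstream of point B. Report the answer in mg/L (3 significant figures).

3.93 µg/L = 0.00393 mg/L.
10 L/s = 0.01 m³/s.
After input A: C = (2.87·0.00393 + 0.01·0.46) / 2.88 = 0.005514 mg/L.
125 L/s = 0.125 m³/s.
After input B: C = (2.88·0.005514 + 0.125·1.2) / 3.005 = 0.0552 mg/L.

0.0552 mg/L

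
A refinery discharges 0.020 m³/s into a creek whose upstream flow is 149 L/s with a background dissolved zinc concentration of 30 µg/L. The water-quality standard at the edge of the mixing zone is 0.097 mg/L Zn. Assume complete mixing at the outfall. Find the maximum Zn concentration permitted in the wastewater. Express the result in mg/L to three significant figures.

149 L/s = 0.149 m³/s.
30 µg/L = 0.03 mg/L.
Mass balance: 0.097·0.169 = 0.02·Cₑ + 0.149·0.03.
Cₑ = (0.01639 − 0.00447) / 0.02 = 0.5961 mg/L.

0.596 mg/L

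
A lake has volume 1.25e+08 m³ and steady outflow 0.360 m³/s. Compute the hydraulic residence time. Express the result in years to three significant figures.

11.0 yr

Q = 0.360 m³/s × 3.156e+07 s/yr = 1.136e+07 m³/yr.
Hydraulic residence time τ = V/Q = 1.25e+08/1.136e+07 = 11 yr.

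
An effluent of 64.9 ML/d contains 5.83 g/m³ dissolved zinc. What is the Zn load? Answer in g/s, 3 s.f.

4.38 g/s

64.9 ML/d = 0.7512 m³/s.
Mass flux = Q·C = 0.7512 m³/s × 5.83 g/m³ = 4.379 g/s.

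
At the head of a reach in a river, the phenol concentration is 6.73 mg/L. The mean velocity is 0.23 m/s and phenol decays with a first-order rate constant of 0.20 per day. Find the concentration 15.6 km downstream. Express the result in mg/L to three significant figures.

5.75 mg/L

Travel time t = 15.6 km / 0.23 m/s = 1.56e+04/0.23 = 6.783e+04 s = 0.785 d.
First-order decay: C = 6.73·exp(−0.20·0.785) = 6.73·0.8547 = 5.752 mg/L.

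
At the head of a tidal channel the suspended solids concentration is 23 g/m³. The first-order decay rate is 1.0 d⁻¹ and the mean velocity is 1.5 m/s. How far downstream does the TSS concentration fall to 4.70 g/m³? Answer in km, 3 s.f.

206 km

From C = C₀·e^(−kt), t = ln(C₀/C)/k = ln(23/4.70)/1.0 = 1.588/1.0 = 1.588 d.
Distance = v·t = 1.5 m/s × 1.372e+05 s = 2.058e+05 m = 205.8 km.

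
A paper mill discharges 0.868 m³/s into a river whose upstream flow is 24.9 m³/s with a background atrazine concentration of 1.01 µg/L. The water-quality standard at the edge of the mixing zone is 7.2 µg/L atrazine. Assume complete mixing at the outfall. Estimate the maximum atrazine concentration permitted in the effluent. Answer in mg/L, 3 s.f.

1.01 µg/L = 0.00101 mg/L.
7.2 µg/L = 0.0072 mg/L.
Mass balance: 0.0072·25.77 = 0.868·Cₑ + 24.9·0.00101.
Cₑ = (0.1855 − 0.02515) / 0.868 = 0.1848 mg/L.

0.185 mg/L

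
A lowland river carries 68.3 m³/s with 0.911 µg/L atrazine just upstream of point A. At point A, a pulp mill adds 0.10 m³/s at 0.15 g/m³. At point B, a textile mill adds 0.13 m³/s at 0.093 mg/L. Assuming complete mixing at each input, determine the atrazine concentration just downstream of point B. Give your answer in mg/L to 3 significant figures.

0.911 µg/L = 0.000911 mg/L.
After input A: C = (68.3·0.000911 + 0.1·0.15) / 68.4 = 0.001129 mg/L.
After input B: C = (68.4·0.001129 + 0.13·0.093) / 68.53 = 0.001303 mg/L.

0.00130 mg/L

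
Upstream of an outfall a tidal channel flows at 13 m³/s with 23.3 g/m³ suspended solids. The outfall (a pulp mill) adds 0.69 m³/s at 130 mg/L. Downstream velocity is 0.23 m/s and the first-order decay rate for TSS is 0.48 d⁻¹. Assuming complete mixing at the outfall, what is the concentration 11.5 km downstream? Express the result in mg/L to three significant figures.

After complete mixing, C₀ = (0.69·130 + 13·23.3) / 13.69 = 28.68 mg/L.
Travel time t = 1.15e+04 m / 0.23 m/s = 5e+04 s = 0.5787 d.
C = 28.68·exp(−0.48·0.5787) = 28.68·0.7575 = 21.72 mg/L.

21.7 mg/L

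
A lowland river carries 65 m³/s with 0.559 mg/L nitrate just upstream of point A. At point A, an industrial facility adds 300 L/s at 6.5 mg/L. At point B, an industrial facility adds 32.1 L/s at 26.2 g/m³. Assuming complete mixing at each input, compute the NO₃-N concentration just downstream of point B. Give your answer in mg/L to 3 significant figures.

0.599 mg/L

300 L/s = 0.3 m³/s.
After input A: C = (65·0.559 + 0.3·6.5) / 65.3 = 0.5863 mg/L.
32.1 L/s = 0.0321 m³/s.
After input B: C = (65.3·0.5863 + 0.0321·26.2) / 65.33 = 0.5989 mg/L.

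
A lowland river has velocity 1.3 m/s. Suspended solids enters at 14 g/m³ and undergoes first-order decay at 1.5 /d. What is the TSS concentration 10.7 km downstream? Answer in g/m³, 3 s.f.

12.1 g/m³

Travel time t = 10.7 km / 1.3 m/s = 1.07e+04/1.3 = 8231 s = 0.09526 d.
First-order decay: C = 14·exp(−1.5·0.09526) = 14·0.8668 = 12.14 g/m³.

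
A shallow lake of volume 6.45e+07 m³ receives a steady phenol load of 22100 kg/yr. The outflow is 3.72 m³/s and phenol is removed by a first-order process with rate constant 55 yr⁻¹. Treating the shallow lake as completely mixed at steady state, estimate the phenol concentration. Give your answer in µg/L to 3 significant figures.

6.03 µg/L

Outflow Q = 3.72 m³/s × 3.156e+07 s/yr = 1.174e+08 m³/yr.
Steady-state CSTR mass balance: W = Q·C + k·V·C, so C = W/(Q + kV).
Q + kV = 1.174e+08 + 55·6.45e+07 = 3.665e+09 m³/yr.
C = 22100/3.665e+09 = 6.03e-06 kg/m³ = 0.00603 mg/L = 6.03 µg/L.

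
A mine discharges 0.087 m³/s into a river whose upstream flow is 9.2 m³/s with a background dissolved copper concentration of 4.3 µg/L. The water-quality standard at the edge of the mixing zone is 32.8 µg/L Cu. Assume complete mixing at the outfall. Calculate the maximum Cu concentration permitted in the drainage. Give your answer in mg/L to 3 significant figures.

3.05 mg/L

4.3 µg/L = 0.0043 mg/L.
32.8 µg/L = 0.0328 mg/L.
Mass balance: 0.0328·9.287 = 0.087·Cₑ + 9.2·0.0043.
Cₑ = (0.3046 − 0.03956) / 0.087 = 3.047 mg/L.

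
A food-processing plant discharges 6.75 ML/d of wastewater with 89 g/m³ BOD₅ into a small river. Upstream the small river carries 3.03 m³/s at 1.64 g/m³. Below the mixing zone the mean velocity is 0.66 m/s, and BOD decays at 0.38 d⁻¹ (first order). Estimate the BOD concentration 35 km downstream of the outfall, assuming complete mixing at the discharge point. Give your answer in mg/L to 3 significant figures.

3.04 mg/L

6.75 ML/d = 0.07812 m³/s.
After complete mixing, C₀ = (0.07812·89 + 3.03·1.64) / 3.108 = 3.836 mg/L.
Travel time t = 3.5e+04 m / 0.66 m/s = 5.303e+04 s = 0.6138 d.
C = 3.836·exp(−0.38·0.6138) = 3.836·0.792 = 3.038 mg/L.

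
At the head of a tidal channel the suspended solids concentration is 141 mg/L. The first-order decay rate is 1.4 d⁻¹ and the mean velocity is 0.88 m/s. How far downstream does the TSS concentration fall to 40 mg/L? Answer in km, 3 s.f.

68.4 km

From C = C₀·e^(−kt), t = ln(C₀/C)/k = ln(141/40)/1.4 = 1.26/1.4 = 0.8999 d.
Distance = v·t = 0.88 m/s × 7.775e+04 s = 6.842e+04 m = 68.42 km.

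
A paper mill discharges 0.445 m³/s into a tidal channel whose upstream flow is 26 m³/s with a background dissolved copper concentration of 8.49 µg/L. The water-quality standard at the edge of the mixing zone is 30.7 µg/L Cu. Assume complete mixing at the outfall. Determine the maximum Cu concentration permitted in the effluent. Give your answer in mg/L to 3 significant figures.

1.33 mg/L

8.49 µg/L = 0.00849 mg/L.
30.7 µg/L = 0.0307 mg/L.
Mass balance: 0.0307·26.45 = 0.445·Cₑ + 26·0.00849.
Cₑ = (0.8119 − 0.2207) / 0.445 = 1.328 mg/L.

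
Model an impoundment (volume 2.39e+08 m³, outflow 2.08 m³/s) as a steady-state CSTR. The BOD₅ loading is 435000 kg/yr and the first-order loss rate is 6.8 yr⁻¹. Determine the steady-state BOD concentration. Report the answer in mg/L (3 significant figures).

0.257 mg/L

Outflow Q = 2.08 m³/s × 3.156e+07 s/yr = 6.564e+07 m³/yr.
Steady-state CSTR mass balance: W = Q·C + k·V·C, so C = W/(Q + kV).
Q + kV = 6.564e+07 + 6.8·2.39e+08 = 1.691e+09 m³/yr.
C = 435000/1.691e+09 = 0.0002573 kg/m³ = 0.2573 mg/L.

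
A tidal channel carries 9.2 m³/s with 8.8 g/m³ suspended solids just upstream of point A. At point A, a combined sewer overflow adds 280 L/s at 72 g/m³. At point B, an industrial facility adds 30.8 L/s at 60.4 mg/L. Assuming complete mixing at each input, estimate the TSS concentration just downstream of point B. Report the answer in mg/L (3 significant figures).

280 L/s = 0.28 m³/s.
After input A: C = (9.2·8.8 + 0.28·72) / 9.48 = 10.67 mg/L.
30.8 L/s = 0.0308 m³/s.
After input B: C = (9.48·10.67 + 0.0308·60.4) / 9.511 = 10.83 mg/L.

10.8 mg/L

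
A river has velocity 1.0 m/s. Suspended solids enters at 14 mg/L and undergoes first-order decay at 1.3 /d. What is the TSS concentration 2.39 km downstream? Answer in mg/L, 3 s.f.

Travel time t = 2.39 km / 1.0 m/s = 2390/1.0 = 2390 s = 0.02766 d.
First-order decay: C = 14·exp(−1.3·0.02766) = 14·0.9647 = 13.51 mg/L.

13.5 mg/L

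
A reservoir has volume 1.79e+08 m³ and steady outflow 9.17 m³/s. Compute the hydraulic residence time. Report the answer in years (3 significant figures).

0.619 yr

Q = 9.17 m³/s × 3.156e+07 s/yr = 2.894e+08 m³/yr.
Hydraulic residence time τ = V/Q = 1.79e+08/2.894e+08 = 0.6186 yr.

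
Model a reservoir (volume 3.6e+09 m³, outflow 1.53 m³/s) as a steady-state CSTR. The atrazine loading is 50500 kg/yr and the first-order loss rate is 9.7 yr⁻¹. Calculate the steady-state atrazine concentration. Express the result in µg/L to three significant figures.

Outflow Q = 1.53 m³/s × 3.156e+07 s/yr = 4.828e+07 m³/yr.
Steady-state CSTR mass balance: W = Q·C + k·V·C, so C = W/(Q + kV).
Q + kV = 4.828e+07 + 9.7·3.6e+09 = 3.497e+10 m³/yr.
C = 50500/3.497e+10 = 1.444e-06 kg/m³ = 0.001444 mg/L = 1.444 µg/L.

1.44 µg/L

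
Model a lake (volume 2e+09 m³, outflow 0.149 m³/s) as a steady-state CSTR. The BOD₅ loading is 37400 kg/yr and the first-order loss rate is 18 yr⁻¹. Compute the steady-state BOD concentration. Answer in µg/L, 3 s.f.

1.04 µg/L

Outflow Q = 0.149 m³/s × 3.156e+07 s/yr = 4.702e+06 m³/yr.
Steady-state CSTR mass balance: W = Q·C + k·V·C, so C = W/(Q + kV).
Q + kV = 4.702e+06 + 18·2e+09 = 3.6e+10 m³/yr.
C = 37400/3.6e+10 = 1.039e-06 kg/m³ = 0.001039 mg/L = 1.039 µg/L.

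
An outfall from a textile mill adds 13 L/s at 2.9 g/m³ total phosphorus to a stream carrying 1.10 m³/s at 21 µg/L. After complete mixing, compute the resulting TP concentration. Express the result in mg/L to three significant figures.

0.0546 mg/L

13 L/s = 0.013 m³/s.
21 µg/L = 0.021 mg/L.
By mass balance at complete mixing, C = (0.013·2.9 + 1.1·0.021) / (0.013 + 1.1) = 0.0608/1.113 = 0.05463 mg/L.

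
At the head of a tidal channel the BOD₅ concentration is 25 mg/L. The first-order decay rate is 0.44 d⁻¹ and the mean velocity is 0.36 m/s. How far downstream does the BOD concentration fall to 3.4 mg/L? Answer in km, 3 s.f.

141 km

From C = C₀·e^(−kt), t = ln(C₀/C)/k = ln(25/3.4)/0.44 = 1.995/0.44 = 4.534 d.
Distance = v·t = 0.36 m/s × 3.918e+05 s = 1.41e+05 m = 141 km.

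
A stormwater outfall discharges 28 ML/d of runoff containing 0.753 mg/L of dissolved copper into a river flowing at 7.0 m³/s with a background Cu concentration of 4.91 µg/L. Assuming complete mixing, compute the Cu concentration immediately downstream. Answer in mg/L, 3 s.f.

0.0380 mg/L

28 ML/d = 0.3241 m³/s.
4.91 µg/L = 0.00491 mg/L.
Conservation of mass across the mixing zone: C = (0.3241·0.753 + 7·0.00491) / (0.3241 + 7) = 0.2784/7.324 = 0.03801 mg/L.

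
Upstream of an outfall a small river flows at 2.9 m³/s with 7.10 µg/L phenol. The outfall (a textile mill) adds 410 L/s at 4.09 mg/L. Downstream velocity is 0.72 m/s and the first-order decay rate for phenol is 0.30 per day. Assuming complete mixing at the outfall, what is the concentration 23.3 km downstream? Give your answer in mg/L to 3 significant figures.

0.458 mg/L

410 L/s = 0.41 m³/s.
7.10 µg/L = 0.0071 mg/L.
After complete mixing, C₀ = (0.41·4.09 + 2.9·0.0071) / 3.31 = 0.5128 mg/L.
Travel time t = 2.33e+04 m / 0.72 m/s = 3.236e+04 s = 0.3745 d.
C = 0.5128·exp(−0.30·0.3745) = 0.5128·0.8937 = 0.4583 mg/L.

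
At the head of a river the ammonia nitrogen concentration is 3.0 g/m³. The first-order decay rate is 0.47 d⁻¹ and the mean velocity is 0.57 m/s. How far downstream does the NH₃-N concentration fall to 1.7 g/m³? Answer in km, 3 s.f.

59.5 km

From C = C₀·e^(−kt), t = ln(C₀/C)/k = ln(3.0/1.7)/0.47 = 0.568/0.47 = 1.208 d.
Distance = v·t = 0.57 m/s × 1.044e+05 s = 5.952e+04 m = 59.52 km.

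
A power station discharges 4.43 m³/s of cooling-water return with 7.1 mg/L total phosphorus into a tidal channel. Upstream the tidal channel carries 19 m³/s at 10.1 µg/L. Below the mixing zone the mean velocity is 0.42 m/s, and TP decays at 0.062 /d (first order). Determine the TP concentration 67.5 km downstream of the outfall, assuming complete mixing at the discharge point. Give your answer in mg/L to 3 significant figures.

10.1 µg/L = 0.0101 mg/L.
After complete mixing, C₀ = (4.43·7.1 + 19·0.0101) / 23.43 = 1.351 mg/L.
Travel time t = 6.75e+04 m / 0.42 m/s = 1.607e+05 s = 1.86 d.
C = 1.351·exp(−0.062·1.86) = 1.351·0.8911 = 1.203 mg/L.

1.20 mg/L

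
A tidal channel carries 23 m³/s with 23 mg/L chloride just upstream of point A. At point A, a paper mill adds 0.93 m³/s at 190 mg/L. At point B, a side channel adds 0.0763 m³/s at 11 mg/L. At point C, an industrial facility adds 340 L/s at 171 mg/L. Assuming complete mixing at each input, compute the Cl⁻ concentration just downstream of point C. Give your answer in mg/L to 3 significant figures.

31.4 mg/L

After input A: C = (23·23 + 0.93·190) / 23.93 = 29.49 mg/L.
After input B: C = (23.93·29.49 + 0.0763·11) / 24.01 = 29.43 mg/L.
340 L/s = 0.34 m³/s.
After input C: C = (24.01·29.43 + 0.34·171) / 24.35 = 31.41 mg/L.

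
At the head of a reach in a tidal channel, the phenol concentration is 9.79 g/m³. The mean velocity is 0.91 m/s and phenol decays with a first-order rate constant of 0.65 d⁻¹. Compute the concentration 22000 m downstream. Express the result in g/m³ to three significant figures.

8.16 g/m³

Travel time t = 22000 m / 0.91 m/s = 2.2e+04/0.91 = 2.418e+04 s = 0.2798 d.
First-order decay: C = 9.79·exp(−0.65·0.2798) = 9.79·0.8337 = 8.162 g/m³.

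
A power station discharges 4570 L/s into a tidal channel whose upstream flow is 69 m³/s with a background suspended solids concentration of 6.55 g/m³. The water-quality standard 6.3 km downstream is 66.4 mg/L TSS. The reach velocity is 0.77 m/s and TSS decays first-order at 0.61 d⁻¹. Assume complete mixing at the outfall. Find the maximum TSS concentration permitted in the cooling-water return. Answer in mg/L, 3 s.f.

1030 mg/L

4570 L/s = 4.57 m³/s.
Travel time to the compliance point: t = 6300/0.77 = 8182 s = 0.0947 d; decay factor exp(−0.61·0.0947) = 0.9439.
So the concentration just after mixing may be at most 66.4/0.9439 = 70.35 mg/L.
Mass balance: 70.35·73.57 = 4.57·Cₑ + 69·6.55.
Cₑ = (5176 − 451.9) / 4.57 = 1034 mg/L.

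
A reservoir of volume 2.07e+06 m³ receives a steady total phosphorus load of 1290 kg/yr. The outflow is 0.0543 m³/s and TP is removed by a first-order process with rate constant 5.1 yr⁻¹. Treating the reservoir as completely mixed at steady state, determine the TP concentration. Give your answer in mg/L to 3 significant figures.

0.105 mg/L

Outflow Q = 0.0543 m³/s × 3.156e+07 s/yr = 1.714e+06 m³/yr.
Steady-state CSTR mass balance: W = Q·C + k·V·C, so C = W/(Q + kV).
Q + kV = 1.714e+06 + 5.1·2.07e+06 = 1.227e+07 m³/yr.
C = 1290/1.227e+07 = 0.0001051 kg/m³ = 0.1051 mg/L.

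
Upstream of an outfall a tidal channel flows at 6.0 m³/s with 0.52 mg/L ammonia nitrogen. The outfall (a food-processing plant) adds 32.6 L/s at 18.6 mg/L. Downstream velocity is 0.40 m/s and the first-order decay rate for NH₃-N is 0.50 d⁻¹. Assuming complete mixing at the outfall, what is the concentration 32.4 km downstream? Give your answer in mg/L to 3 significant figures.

32.6 L/s = 0.0326 m³/s.
After complete mixing, C₀ = (0.0326·18.6 + 6·0.52) / 6.033 = 0.6177 mg/L.
Travel time t = 3.24e+04 m / 0.40 m/s = 8.1e+04 s = 0.9375 d.
C = 0.6177·exp(−0.50·0.9375) = 0.6177·0.6258 = 0.3865 mg/L.

0.387 mg/L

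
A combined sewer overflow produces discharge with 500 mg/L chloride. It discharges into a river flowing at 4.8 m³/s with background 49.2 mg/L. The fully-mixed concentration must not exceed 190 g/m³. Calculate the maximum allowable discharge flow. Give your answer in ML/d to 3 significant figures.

188 ML/d

Mass balance at complete mixing: C_std·(Q_w + Q_r) = Q_w·C_e + Q_r·C_b.
Rearranging, Q_w = Q_r·(C_std − C_b)/(C_e − C_std) = 4.8·(190 − 49.2) / (500 − 190) = 2.18 m³/s.
= 188.4 ML/d.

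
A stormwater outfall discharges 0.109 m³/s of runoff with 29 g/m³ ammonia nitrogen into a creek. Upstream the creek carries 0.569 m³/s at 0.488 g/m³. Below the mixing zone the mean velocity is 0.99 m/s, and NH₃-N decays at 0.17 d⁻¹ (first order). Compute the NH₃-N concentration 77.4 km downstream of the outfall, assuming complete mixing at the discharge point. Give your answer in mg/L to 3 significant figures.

4.35 mg/L

After complete mixing, C₀ = (0.109·29 + 0.569·0.488) / 0.678 = 5.072 mg/L.
Travel time t = 7.74e+04 m / 0.99 m/s = 7.818e+04 s = 0.9049 d.
C = 5.072·exp(−0.17·0.9049) = 5.072·0.8574 = 4.349 mg/L.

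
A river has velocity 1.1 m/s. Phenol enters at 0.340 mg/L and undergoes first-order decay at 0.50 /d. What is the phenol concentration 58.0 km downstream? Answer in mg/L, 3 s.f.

Travel time t = 58.0 km / 1.1 m/s = 5.8e+04/1.1 = 5.273e+04 s = 0.6103 d.
First-order decay: C = 0.340·exp(−0.50·0.6103) = 0.340·0.737 = 0.2506 mg/L.

0.251 mg/L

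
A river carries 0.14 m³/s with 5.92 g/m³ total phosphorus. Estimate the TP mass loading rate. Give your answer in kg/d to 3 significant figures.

Mass flux = Q·C = 0.14 m³/s × 5.92 g/m³ = 0.8288 g/s.
= 0.8288 g/s × 86.4 = 71.61 kg/d.

71.6 kg/d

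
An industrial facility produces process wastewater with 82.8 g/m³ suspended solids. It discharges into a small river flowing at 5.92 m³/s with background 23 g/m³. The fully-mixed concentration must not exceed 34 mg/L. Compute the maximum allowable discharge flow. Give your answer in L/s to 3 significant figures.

Mass balance at complete mixing: C_std·(Q_w + Q_r) = Q_w·C_e + Q_r·C_b.
Rearranging, Q_w = Q_r·(C_std − C_b)/(C_e − C_std) = 5.92·(34 − 23) / (82.8 − 34) = 1.334 m³/s.
= 1334 L/s.

1330 L/s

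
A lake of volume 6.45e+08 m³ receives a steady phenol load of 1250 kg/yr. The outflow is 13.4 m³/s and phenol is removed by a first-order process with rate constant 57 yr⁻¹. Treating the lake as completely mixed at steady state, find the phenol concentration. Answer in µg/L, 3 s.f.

0.0336 µg/L

Outflow Q = 13.4 m³/s × 3.156e+07 s/yr = 4.229e+08 m³/yr.
Steady-state CSTR mass balance: W = Q·C + k·V·C, so C = W/(Q + kV).
Q + kV = 4.229e+08 + 57·6.45e+08 = 3.719e+10 m³/yr.
C = 1250/3.719e+10 = 3.361e-08 kg/m³ = 3.361e-05 mg/L = 0.03361 µg/L.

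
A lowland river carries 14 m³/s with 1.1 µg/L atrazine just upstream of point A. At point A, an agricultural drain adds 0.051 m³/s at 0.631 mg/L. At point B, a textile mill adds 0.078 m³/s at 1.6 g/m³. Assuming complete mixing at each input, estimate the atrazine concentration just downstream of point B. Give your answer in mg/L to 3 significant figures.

1.1 µg/L = 0.0011 mg/L.
After input A: C = (14·0.0011 + 0.051·0.631) / 14.05 = 0.003386 mg/L.
After input B: C = (14.05·0.003386 + 0.078·1.6) / 14.13 = 0.0122 mg/L.

0.0122 mg/L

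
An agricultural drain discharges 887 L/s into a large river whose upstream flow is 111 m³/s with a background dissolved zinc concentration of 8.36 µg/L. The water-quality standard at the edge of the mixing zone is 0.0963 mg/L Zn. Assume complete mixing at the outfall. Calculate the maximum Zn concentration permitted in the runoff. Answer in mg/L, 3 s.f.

11.1 mg/L

887 L/s = 0.887 m³/s.
8.36 µg/L = 0.00836 mg/L.
Mass balance: 0.0963·111.9 = 0.887·Cₑ + 111·0.00836.
Cₑ = (10.77 − 0.928) / 0.887 = 11.1 mg/L.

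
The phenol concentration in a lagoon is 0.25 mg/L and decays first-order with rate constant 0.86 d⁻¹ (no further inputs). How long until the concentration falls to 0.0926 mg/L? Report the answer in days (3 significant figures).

1.15 d

t = ln(C₀/C)/k = ln(0.25/0.0926)/0.86 = 0.9932/0.86 = 1.155 d.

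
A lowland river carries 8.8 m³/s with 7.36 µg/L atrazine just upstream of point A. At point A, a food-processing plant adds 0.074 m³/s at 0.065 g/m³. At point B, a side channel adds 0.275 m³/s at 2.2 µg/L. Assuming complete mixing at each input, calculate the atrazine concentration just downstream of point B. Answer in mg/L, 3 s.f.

7.36 µg/L = 0.00736 mg/L.
After input A: C = (8.8·0.00736 + 0.074·0.065) / 8.874 = 0.007841 mg/L.
2.2 µg/L = 0.0022 mg/L.
After input B: C = (8.874·0.007841 + 0.275·0.0022) / 9.149 = 0.007671 mg/L.

0.00767 mg/L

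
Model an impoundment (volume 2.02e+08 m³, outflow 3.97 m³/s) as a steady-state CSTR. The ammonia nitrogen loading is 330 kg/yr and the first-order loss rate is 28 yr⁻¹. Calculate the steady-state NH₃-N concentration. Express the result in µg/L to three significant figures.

0.0571 µg/L

Outflow Q = 3.97 m³/s × 3.156e+07 s/yr = 1.253e+08 m³/yr.
Steady-state CSTR mass balance: W = Q·C + k·V·C, so C = W/(Q + kV).
Q + kV = 1.253e+08 + 28·2.02e+08 = 5.781e+09 m³/yr.
C = 330/5.781e+09 = 5.708e-08 kg/m³ = 5.708e-05 mg/L = 0.05708 µg/L.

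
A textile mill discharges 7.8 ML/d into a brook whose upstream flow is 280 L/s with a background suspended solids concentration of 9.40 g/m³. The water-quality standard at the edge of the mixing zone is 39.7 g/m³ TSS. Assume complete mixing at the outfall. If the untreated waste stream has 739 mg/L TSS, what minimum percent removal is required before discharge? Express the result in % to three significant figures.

81.9 %

7.8 ML/d = 0.09028 m³/s.
280 L/s = 0.28 m³/s.
Mass balance: 39.7·0.3703 = 0.09028·Cₑ + 0.28·9.4.
Cₑ = (14.7 − 2.632) / 0.09028 = 133.7 mg/L.
Required removal = 1 − 133.7/739 = 81.91 %.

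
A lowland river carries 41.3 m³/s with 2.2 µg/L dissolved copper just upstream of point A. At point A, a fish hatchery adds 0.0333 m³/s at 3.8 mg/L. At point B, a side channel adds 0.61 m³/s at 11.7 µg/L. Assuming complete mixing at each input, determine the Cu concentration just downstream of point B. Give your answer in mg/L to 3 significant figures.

0.00535 mg/L

2.2 µg/L = 0.0022 mg/L.
After input A: C = (41.3·0.0022 + 0.0333·3.8) / 41.33 = 0.00526 mg/L.
11.7 µg/L = 0.0117 mg/L.
After input B: C = (41.33·0.00526 + 0.61·0.0117) / 41.94 = 0.005353 mg/L.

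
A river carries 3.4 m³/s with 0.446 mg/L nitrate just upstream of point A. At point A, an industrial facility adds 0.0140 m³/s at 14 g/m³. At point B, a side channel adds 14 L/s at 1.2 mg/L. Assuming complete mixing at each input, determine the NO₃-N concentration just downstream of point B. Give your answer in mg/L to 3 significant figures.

After input A: C = (3.4·0.446 + 0.014·14) / 3.414 = 0.5016 mg/L.
14 L/s = 0.014 m³/s.
After input B: C = (3.414·0.5016 + 0.014·1.2) / 3.428 = 0.5044 mg/L.

0.504 mg/L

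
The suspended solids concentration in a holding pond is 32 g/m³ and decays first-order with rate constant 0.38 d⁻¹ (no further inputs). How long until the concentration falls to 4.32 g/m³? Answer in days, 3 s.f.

t = ln(C₀/C)/k = ln(32/4.32)/0.38 = 2.002/0.38 = 5.27 d.

5.27 d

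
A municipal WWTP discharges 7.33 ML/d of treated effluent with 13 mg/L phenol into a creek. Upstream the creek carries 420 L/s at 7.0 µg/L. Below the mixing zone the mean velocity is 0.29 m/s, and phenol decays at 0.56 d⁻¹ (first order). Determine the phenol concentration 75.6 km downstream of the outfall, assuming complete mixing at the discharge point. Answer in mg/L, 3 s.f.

0.404 mg/L

7.33 ML/d = 0.08484 m³/s.
420 L/s = 0.42 m³/s.
7.0 µg/L = 0.007 mg/L.
After complete mixing, C₀ = (0.08484·13 + 0.42·0.007) / 0.5048 = 2.19 mg/L.
Travel time t = 7.56e+04 m / 0.29 m/s = 2.607e+05 s = 3.017 d.
C = 2.19·exp(−0.56·3.017) = 2.19·0.1846 = 0.4043 mg/L.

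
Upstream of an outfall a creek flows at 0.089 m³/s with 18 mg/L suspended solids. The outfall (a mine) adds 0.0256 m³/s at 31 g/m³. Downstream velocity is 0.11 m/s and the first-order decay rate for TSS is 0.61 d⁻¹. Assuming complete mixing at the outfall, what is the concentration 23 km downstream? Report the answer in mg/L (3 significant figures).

After complete mixing, C₀ = (0.0256·31 + 0.089·18) / 0.1146 = 20.9 mg/L.
Travel time t = 2.3e+04 m / 0.11 m/s = 2.091e+05 s = 2.42 d.
C = 20.9·exp(−0.61·2.42) = 20.9·0.2285 = 4.777 mg/L.

4.78 mg/L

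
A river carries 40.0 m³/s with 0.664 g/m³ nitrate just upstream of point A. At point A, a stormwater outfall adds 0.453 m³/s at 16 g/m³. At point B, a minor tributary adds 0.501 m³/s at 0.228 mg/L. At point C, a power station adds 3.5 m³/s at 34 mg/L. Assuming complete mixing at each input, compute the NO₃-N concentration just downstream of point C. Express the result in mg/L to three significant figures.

3.44 mg/L

After input A: C = (40·0.664 + 0.453·16) / 40.45 = 0.8357 mg/L.
After input B: C = (40.45·0.8357 + 0.501·0.228) / 40.95 = 0.8283 mg/L.
After input C: C = (40.95·0.8283 + 3.5·34) / 44.45 = 3.44 mg/L.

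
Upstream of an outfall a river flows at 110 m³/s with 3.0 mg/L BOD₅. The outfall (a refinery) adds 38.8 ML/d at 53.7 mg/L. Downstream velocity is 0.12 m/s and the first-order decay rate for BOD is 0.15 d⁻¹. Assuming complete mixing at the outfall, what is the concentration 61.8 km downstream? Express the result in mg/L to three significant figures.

38.8 ML/d = 0.4491 m³/s.
After complete mixing, C₀ = (0.4491·53.7 + 110·3) / 110.4 = 3.206 mg/L.
Travel time t = 6.18e+04 m / 0.12 m/s = 5.15e+05 s = 5.961 d.
C = 3.206·exp(−0.15·5.961) = 3.206·0.409 = 1.311 mg/L.

1.31 mg/L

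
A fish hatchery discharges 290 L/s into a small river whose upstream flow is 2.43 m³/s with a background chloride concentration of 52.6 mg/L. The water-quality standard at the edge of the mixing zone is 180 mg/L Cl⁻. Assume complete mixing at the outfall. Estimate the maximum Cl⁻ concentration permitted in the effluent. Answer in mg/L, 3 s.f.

290 L/s = 0.29 m³/s.
Mass balance: 180·2.72 = 0.29·Cₑ + 2.43·52.6.
Cₑ = (489.6 − 127.8) / 0.29 = 1248 mg/L.

1250 mg/L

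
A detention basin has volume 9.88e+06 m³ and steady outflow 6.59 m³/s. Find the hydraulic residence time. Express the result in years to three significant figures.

0.0475 yr

Q = 6.59 m³/s × 3.156e+07 s/yr = 2.08e+08 m³/yr.
Hydraulic residence time τ = V/Q = 9.88e+06/2.08e+08 = 0.04751 yr.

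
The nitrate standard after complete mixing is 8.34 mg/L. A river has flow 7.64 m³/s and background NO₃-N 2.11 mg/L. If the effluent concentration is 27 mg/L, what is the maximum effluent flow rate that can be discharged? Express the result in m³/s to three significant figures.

Mass balance at complete mixing: C_std·(Q_w + Q_r) = Q_w·C_e + Q_r·C_b.
Rearranging, Q_w = Q_r·(C_std − C_b)/(C_e − C_std) = 7.64·(8.34 − 2.11) / (27 − 8.34) = 2.551 m³/s.

2.55 m³/s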